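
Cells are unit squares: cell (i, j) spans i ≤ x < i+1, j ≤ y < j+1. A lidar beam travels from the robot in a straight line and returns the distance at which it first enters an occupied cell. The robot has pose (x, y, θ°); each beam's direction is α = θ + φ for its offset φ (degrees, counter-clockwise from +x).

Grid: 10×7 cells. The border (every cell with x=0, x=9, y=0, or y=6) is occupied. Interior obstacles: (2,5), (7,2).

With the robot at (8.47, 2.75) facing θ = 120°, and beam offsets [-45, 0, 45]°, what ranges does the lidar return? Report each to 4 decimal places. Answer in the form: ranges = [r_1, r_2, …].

beam 1: φ=-45°, α=75°
  d=(0.2588,0.9659)  start (8,2)  tX=2.0478 tY=0.2588  stride 1/|dx|=3.8637 1/|dy|=1.0353
    cross y-line → (8,3), t=0.2588
    cross y-line → (8,4), t=1.2941
    cross x-line → (9,4), t=2.0478 (wall)
  → r_1 = 2.0478
beam 2: φ=0°, α=120°
  d=(-0.5000,0.8660)  start (8,2)  tX=0.9400 tY=0.2887  stride 1/|dx|=2.0000 1/|dy|=1.1547
    cross y-line → (8,3), t=0.2887
    cross x-line → (7,3), t=0.9400
    cross y-line → (7,4), t=1.4434
    cross y-line → (7,5), t=2.5981
    cross x-line → (6,5), t=2.9400
    cross y-line → (6,6), t=3.7528 (wall)
  → r_2 = 3.7528
beam 3: φ=45°, α=165°
  d=(-0.9659,0.2588)  start (8,2)  tX=0.4866 tY=0.9659  stride 1/|dx|=1.0353 1/|dy|=3.8637
    cross x-line → (7,2), t=0.4866 (wall)
  → r_3 = 0.4866

ranges = [2.0478, 3.7528, 0.4866]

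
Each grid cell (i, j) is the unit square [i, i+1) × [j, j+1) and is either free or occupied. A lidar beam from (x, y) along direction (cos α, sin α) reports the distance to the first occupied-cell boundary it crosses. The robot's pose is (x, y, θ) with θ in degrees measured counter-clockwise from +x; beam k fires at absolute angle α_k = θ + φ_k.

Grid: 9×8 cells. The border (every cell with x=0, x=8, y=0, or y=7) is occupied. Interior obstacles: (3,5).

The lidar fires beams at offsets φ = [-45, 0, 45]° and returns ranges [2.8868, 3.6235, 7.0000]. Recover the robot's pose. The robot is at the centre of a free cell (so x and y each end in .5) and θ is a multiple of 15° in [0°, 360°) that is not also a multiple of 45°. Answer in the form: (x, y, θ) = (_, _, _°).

Candidates: 41 free-cell centres × 16 headings = 656 poses. Raycast each; keep the one whose scan matches to 4 dp.
  (4.5, 4.5, 150°): beam 1 = 2.5882 ≠ 2.8868 ✗
  (6.5, 1.5, 240°): beam 1 = 1.9319 ≠ 2.8868 ✗
  (6.5, 4.5, 30°): beam 1 = 1.5529 ≠ 2.8868 ✗
  (1.5, 1.5, 75°): beam 1 = 7.5056 ≠ 2.8868 ✗
  …
  (7.5, 4.5, 165°): r_1=2.8868, r_2=3.6235, r_3=7.0000 — all match ✓
Only this pose fits every beam.

(x, y, θ) = (7.5, 4.5, 165°)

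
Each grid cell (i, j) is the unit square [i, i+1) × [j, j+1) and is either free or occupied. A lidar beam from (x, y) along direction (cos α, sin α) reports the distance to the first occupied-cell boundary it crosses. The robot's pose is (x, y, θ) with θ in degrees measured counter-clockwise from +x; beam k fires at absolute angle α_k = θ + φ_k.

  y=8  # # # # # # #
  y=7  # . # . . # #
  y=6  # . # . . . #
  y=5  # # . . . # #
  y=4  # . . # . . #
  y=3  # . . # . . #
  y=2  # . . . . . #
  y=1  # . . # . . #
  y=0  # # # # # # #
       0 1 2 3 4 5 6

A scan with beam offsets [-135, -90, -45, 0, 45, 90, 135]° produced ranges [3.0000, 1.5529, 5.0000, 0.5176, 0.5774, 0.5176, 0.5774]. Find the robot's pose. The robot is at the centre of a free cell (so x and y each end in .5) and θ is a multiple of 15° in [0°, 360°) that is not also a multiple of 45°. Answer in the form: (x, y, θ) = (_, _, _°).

The pose lattice has 27·16 = 432 candidates. Test each by forward raycasting.
  (3.5, 7.5, 330°): beam 1 = 0.5176 ≠ 3.0000 ✗
  (2.5, 5.5, 210°): beam 1 = 0.5176 ≠ 3.0000 ✗
  (1.5, 6.5, 345°): beam 1 = 0.5774 ≠ 3.0000 ✗
  …
  (1.5, 4.5, 75°): r_1=3.0000, r_2=1.5529, r_3=5.0000, r_4=0.5176, r_5=0.5774, r_6=0.5176, r_7=0.5774 — all match ✓
No second candidate reproduces the full scan.

(x, y, θ) = (1.5, 4.5, 75°)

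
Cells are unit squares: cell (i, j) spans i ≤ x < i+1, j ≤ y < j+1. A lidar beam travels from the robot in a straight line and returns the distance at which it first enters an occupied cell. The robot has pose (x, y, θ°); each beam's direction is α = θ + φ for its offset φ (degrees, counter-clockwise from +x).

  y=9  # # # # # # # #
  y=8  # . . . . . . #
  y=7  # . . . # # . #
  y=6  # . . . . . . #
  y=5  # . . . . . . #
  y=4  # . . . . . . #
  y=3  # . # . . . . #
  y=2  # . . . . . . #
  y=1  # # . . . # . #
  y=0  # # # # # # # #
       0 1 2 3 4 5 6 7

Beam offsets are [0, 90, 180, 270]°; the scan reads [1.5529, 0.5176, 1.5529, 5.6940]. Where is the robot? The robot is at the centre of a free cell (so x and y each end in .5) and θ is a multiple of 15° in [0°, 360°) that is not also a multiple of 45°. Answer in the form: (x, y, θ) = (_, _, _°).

(x, y, θ) = (3.5, 1.5, 165°)

Candidates: 43 free-cell centres × 16 headings = 688 poses. Raycast each; keep the one whose scan matches to 4 dp.
  (5.5, 3.5, 120°): beam 1 = 6.3509 ≠ 1.5529 ✗
  (3.5, 3.5, 75°): beam 1 = 3.6235 ≠ 1.5529 ✗
  (6.5, 5.5, 120°): beam 1 = 1.7321 ≠ 1.5529 ✗
  …
  (3.5, 1.5, 165°): r_1=1.5529, r_2=0.5176, r_3=1.5529, r_4=5.6940 — all match ✓
Unique over the lattice → pose = (3.5, 1.5, 165°).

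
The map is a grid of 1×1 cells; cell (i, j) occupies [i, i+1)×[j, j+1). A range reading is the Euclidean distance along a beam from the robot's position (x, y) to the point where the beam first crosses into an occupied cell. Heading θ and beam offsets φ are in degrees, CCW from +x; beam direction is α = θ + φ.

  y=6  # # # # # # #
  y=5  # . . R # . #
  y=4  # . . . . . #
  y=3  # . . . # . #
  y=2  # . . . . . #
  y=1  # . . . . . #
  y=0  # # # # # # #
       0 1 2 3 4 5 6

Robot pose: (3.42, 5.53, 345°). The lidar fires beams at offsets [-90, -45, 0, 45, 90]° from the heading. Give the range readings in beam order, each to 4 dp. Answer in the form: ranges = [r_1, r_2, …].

beam 1: φ=-90°, α=255°
  direction (-0.2588, -0.9659); cell (3,5); t to first gridline: x 1.6228, y 0.5487 (then +3.8637 / +1.0353)
    (3,4) via y @ 0.5487
    (3,3) via y @ 1.5840
    (2,3) via x @ 1.6228
    (2,2) via y @ 2.6192
    (2,1) via y @ 3.6545
    (2,0) via y @ 4.6898  # hit
  → r_1 = 4.6898
beam 2: φ=-45°, α=300°
  direction (0.5000, -0.8660); cell (3,5); t to first gridline: x 1.1600, y 0.6120 (then +2.0000 / +1.1547)
    (3,4) via y @ 0.6120
    (4,4) via x @ 1.1600
    (4,3) via y @ 1.7667  # hit
  → r_2 = 1.7667
beam 3: φ=0°, α=345°
  direction (0.9659, -0.2588); cell (3,5); t to first gridline: x 0.6005, y 2.0478 (then +1.0353 / +3.8637)
    (4,5) via x @ 0.6005  # hit
  → r_3 = 0.6005
beam 4: φ=45°, α=30°
  direction (0.8660, 0.5000); cell (3,5); t to first gridline: x 0.6697, y 0.9400 (then +1.1547 / +2.0000)
    (4,5) via x @ 0.6697  # hit
  → r_4 = 0.6697
beam 5: φ=90°, α=75°
  direction (0.2588, 0.9659); cell (3,5); t to first gridline: x 2.2409, y 0.4866 (then +3.8637 / +1.0353)
    (3,6) via y @ 0.4866  # hit
  → r_5 = 0.4866

ranges = [4.6898, 1.7667, 0.6005, 0.6697, 0.4866]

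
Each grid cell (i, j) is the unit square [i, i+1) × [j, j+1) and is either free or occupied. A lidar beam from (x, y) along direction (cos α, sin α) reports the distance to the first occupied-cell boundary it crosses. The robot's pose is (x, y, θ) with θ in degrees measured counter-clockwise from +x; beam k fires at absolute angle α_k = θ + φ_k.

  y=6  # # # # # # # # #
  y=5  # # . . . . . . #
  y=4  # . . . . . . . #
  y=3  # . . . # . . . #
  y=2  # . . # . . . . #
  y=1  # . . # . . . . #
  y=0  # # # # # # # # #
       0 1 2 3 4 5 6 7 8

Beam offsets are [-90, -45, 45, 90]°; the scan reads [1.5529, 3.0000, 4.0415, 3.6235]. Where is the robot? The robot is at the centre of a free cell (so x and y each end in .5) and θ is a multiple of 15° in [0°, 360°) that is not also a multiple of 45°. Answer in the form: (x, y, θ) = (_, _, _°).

Candidates: 31 free-cell centres × 16 headings = 496 poses. Raycast each; keep the one whose scan matches to 4 dp.
  (4.5, 1.5, 165°): beam 2 = 1.0000 ≠ 3.0000 ✗
  (7.5, 5.5, 75°): beam 1 = 0.5176 ≠ 1.5529 ✗
  (1.5, 4.5, 15°): beam 1 = 3.6235 ≠ 1.5529 ✗
  (6.5, 4.5, 30°): beam 1 = 3.0000 ≠ 1.5529 ✗
  …
  (6.5, 4.5, 195°): r_1=1.5529, r_2=3.0000, r_3=4.0415, r_4=3.6235 — all match ✓
Unique over the lattice → pose = (6.5, 4.5, 195°).

(x, y, θ) = (6.5, 4.5, 195°)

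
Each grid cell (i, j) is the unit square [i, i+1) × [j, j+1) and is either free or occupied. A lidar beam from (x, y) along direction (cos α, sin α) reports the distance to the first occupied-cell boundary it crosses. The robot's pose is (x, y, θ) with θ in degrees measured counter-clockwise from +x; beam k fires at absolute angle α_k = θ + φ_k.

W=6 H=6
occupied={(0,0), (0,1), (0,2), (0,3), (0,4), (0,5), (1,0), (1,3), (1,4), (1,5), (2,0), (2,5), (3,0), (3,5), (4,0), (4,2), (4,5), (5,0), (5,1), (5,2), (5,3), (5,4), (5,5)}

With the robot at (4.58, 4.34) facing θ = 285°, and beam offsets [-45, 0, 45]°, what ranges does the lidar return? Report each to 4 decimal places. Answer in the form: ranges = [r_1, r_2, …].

ranges = [3.8567, 1.3873, 0.4850]

beam 1: φ=-45°, α=240°
  cosα=-0.5000 sinα=-0.8660 | (4,4) | tMaxX 1.1600 tMaxY 0.3926 | tΔX 2.0000 tΔY 1.1547
    t=0.3926 [y] (4,3)
    t=1.1600 [x] (3,3)
    t=1.5473 [y] (3,2)
    t=2.7020 [y] (3,1)
    t=3.1600 [x] (2,1)
    t=3.8567 [y] (2,0) — stop
  → r_1 = 3.8567
beam 2: φ=0°, α=285°
  cosα=0.2588 sinα=-0.9659 | (4,4) | tMaxX 1.6228 tMaxY 0.3520 | tΔX 3.8637 tΔY 1.0353
    t=0.3520 [y] (4,3)
    t=1.3873 [y] (4,2) — stop
  → r_2 = 1.3873
beam 3: φ=45°, α=330°
  cosα=0.8660 sinα=-0.5000 | (4,4) | tMaxX 0.4850 tMaxY 0.6800 | tΔX 1.1547 tΔY 2.0000
    t=0.4850 [x] (5,4) — stop
  → r_3 = 0.4850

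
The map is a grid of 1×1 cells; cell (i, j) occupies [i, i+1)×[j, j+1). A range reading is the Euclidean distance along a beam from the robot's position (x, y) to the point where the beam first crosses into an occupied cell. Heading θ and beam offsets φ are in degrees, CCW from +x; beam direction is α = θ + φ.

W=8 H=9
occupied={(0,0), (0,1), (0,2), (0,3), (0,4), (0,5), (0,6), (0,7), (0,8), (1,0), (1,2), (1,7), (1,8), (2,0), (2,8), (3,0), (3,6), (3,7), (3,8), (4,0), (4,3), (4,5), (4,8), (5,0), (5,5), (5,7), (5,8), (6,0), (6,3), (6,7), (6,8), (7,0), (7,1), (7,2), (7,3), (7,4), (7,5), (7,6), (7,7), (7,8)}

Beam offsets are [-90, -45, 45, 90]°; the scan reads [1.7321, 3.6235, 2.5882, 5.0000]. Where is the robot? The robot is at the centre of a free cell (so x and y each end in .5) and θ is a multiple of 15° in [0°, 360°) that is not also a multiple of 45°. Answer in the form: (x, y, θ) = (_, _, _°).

(x, y, θ) = (3.5, 2.5, 30°)

Candidates: 32 free-cell centres × 16 headings = 512 poses. Raycast each; keep the one whose scan matches to 4 dp.
  (2.5, 7.5, 30°): beam 1 = 1.0000 ≠ 1.7321 ✗
  (4.5, 7.5, 345°): beam 1 = 1.5529 ≠ 1.7321 ✗
  (5.5, 4.5, 75°): beam 1 = 1.5529 ≠ 1.7321 ✗
  …
  (3.5, 2.5, 30°): r_1=1.7321, r_2=3.6235, r_3=2.5882, r_4=5.0000 — all match ✓
No second candidate reproduces the full scan.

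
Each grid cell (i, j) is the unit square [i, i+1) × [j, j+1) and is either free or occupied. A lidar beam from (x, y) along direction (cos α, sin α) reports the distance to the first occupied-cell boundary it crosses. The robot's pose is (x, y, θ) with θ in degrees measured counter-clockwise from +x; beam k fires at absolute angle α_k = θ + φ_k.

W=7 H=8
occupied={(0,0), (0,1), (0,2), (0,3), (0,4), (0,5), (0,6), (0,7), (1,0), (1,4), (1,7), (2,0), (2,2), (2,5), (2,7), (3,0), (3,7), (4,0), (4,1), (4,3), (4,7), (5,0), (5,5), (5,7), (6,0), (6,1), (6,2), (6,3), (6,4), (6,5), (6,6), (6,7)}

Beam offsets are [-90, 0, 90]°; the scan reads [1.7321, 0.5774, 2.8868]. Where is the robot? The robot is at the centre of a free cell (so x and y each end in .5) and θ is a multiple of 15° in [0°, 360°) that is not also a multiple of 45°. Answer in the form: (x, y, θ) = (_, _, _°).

(x, y, θ) = (3.5, 5.5, 150°)

Enumerate (i+0.5, j+0.5, θ) over the 24 free cells and 16 admissible headings. For each, cast all 3 beams and compare to the given ranges.
  (2.5, 3.5, 60°): beam 1 = 4.0415 ≠ 1.7321 ✗
  (3.5, 2.5, 240°): beam 1 = 0.5774 ≠ 1.7321 ✗
  (3.5, 3.5, 330°): beam 1 = 1.0000 ≠ 1.7321 ✗
  …
  (3.5, 5.5, 150°): r_1=1.7321, r_2=0.5774, r_3=2.8868 — all match ✓
No second candidate reproduces the full scan.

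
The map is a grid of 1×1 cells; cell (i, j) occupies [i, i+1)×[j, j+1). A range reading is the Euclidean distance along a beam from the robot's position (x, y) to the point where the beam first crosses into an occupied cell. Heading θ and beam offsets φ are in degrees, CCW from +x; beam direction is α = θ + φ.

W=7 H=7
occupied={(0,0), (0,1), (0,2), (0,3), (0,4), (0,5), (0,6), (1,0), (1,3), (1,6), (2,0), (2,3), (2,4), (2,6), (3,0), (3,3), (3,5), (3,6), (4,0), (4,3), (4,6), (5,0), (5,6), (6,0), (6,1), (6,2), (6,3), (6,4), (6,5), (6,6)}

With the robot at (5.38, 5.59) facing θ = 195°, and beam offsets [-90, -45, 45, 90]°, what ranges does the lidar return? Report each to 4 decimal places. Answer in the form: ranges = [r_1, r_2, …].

ranges = [0.4245, 0.8200, 1.8360, 2.3955]

beam 1: φ=-90°, α=105°
  cosα=-0.2588 sinα=0.9659 | (5,5) | tMaxX 1.4682 tMaxY 0.4245 | tΔX 3.8637 tΔY 1.0353
    t=0.4245 [y] (5,6) — stop
  → r_1 = 0.4245
beam 2: φ=-45°, α=150°
  cosα=-0.8660 sinα=0.5000 | (5,5) | tMaxX 0.4388 tMaxY 0.8200 | tΔX 1.1547 tΔY 2.0000
    t=0.4388 [x] (4,5)
    t=0.8200 [y] (4,6) — stop
  → r_2 = 0.8200
beam 3: φ=45°, α=240°
  cosα=-0.5000 sinα=-0.8660 | (5,5) | tMaxX 0.7600 tMaxY 0.6813 | tΔX 2.0000 tΔY 1.1547
    t=0.6813 [y] (5,4)
    t=0.7600 [x] (4,4)
    t=1.8360 [y] (4,3) — stop
  → r_3 = 1.8360
beam 4: φ=90°, α=285°
  cosα=0.2588 sinα=-0.9659 | (5,5) | tMaxX 2.3955 tMaxY 0.6108 | tΔX 3.8637 tΔY 1.0353
    t=0.6108 [y] (5,4)
    t=1.6461 [y] (5,3)
    t=2.3955 [x] (6,3) — stop
  → r_4 = 2.3955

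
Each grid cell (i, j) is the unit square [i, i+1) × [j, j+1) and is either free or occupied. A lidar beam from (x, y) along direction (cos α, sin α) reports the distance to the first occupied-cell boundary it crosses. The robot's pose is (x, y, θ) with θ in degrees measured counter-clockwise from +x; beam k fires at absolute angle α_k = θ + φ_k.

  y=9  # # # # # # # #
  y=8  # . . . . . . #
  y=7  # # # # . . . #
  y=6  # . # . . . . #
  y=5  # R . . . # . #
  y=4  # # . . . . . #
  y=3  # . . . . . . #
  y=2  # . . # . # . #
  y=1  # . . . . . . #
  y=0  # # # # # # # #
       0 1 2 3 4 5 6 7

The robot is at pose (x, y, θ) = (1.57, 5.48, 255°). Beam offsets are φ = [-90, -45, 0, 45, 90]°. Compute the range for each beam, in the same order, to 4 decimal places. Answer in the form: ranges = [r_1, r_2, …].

beam 1: φ=-90°, α=165°
  dir = (cos 165°, sin 165°) = (-0.9659, 0.2588); from cell (1,5)
  next x-line at t=0.5901, next y-line at t=2.0091; Δt_x=1.0353, Δt_y=3.8637
    x: enter (0,5) at t=0.5901 ← occupied
  → r_1 = 0.5901
beam 2: φ=-45°, α=210°
  dir = (cos 210°, sin 210°) = (-0.8660, -0.5000); from cell (1,5)
  next x-line at t=0.6582, next y-line at t=0.9600; Δt_x=1.1547, Δt_y=2.0000
    x: enter (0,5) at t=0.6582 ← occupied
  → r_2 = 0.6582
beam 3: φ=0°, α=255°
  dir = (cos 255°, sin 255°) = (-0.2588, -0.9659); from cell (1,5)
  next x-line at t=2.2023, next y-line at t=0.4969; Δt_x=3.8637, Δt_y=1.0353
    y: enter (1,4) at t=0.4969 ← occupied
  → r_3 = 0.4969
beam 4: φ=45°, α=300°
  dir = (cos 300°, sin 300°) = (0.5000, -0.8660); from cell (1,5)
  next x-line at t=0.8600, next y-line at t=0.5543; Δt_x=2.0000, Δt_y=1.1547
    y: enter (1,4) at t=0.5543 ← occupied
  → r_4 = 0.5543
beam 5: φ=90°, α=345°
  dir = (cos 345°, sin 345°) = (0.9659, -0.2588); from cell (1,5)
  next x-line at t=0.4452, next y-line at t=1.8546; Δt_x=1.0353, Δt_y=3.8637
    x: enter (2,5) at t=0.4452
    x: enter (3,5) at t=1.4804
    y: enter (3,4) at t=1.8546
    x: enter (4,4) at t=2.5157
    x: enter (5,4) at t=3.5510
    x: enter (6,4) at t=4.5863
    x: enter (7,4) at t=5.6215 ← occupied
  → r_5 = 5.6215

ranges = [0.5901, 0.6582, 0.4969, 0.5543, 5.6215]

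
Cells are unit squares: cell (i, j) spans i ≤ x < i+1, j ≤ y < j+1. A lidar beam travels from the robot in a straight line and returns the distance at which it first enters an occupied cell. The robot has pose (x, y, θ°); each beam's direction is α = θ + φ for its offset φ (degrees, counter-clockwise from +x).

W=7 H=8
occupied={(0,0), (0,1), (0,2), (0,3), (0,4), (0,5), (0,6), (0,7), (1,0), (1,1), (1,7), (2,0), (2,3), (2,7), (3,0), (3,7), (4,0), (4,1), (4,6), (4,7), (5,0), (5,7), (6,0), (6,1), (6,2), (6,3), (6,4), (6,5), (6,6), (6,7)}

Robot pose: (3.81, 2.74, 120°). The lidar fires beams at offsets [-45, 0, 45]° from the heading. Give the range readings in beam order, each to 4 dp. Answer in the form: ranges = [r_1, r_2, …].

beam 1: φ=-45°, α=75°
  dir = (cos 75°, sin 75°) = (0.2588, 0.9659); from cell (3,2)
  next x-line at t=0.7341, next y-line at t=0.2692; Δt_x=3.8637, Δt_y=1.0353
    y: enter (3,3) at t=0.2692
    x: enter (4,3) at t=0.7341
    y: enter (4,4) at t=1.3044
    y: enter (4,5) at t=2.3397
    y: enter (4,6) at t=3.3750 ← occupied
  → r_1 = 3.3750
beam 2: φ=0°, α=120°
  dir = (cos 120°, sin 120°) = (-0.5000, 0.8660); from cell (3,2)
  next x-line at t=1.6200, next y-line at t=0.3002; Δt_x=2.0000, Δt_y=1.1547
    y: enter (3,3) at t=0.3002
    y: enter (3,4) at t=1.4549
    x: enter (2,4) at t=1.6200
    y: enter (2,5) at t=2.6096
    x: enter (1,5) at t=3.6200
    y: enter (1,6) at t=3.7643
    y: enter (1,7) at t=4.9190 ← occupied
  → r_2 = 4.9190
beam 3: φ=45°, α=165°
  dir = (cos 165°, sin 165°) = (-0.9659, 0.2588); from cell (3,2)
  next x-line at t=0.8386, next y-line at t=1.0046; Δt_x=1.0353, Δt_y=3.8637
    x: enter (2,2) at t=0.8386
    y: enter (2,3) at t=1.0046 ← occupied
  → r_3 = 1.0046

ranges = [3.3750, 4.9190, 1.0046]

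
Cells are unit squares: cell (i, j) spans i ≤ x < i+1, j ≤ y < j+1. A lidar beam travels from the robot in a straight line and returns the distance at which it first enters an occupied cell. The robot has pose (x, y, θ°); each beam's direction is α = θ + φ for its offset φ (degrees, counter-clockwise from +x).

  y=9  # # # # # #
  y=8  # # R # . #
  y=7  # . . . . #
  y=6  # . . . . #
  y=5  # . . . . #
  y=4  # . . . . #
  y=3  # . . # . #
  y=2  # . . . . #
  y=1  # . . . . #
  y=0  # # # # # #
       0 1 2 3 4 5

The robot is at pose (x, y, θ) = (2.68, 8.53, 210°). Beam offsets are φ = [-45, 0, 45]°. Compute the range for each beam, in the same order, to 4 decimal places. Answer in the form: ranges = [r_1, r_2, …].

beam 1: φ=-45°, α=165°
  d=(-0.9659,0.2588)  start (2,8)  tX=0.7040 tY=1.8159  stride 1/|dx|=1.0353 1/|dy|=3.8637
    cross x-line → (1,8), t=0.7040 (wall)
  → r_1 = 0.7040
beam 2: φ=0°, α=210°
  d=(-0.8660,-0.5000)  start (2,8)  tX=0.7852 tY=1.0600  stride 1/|dx|=1.1547 1/|dy|=2.0000
    cross x-line → (1,8), t=0.7852 (wall)
  → r_2 = 0.7852
beam 3: φ=45°, α=255°
  d=(-0.2588,-0.9659)  start (2,8)  tX=2.6273 tY=0.5487  stride 1/|dx|=3.8637 1/|dy|=1.0353
    cross y-line → (2,7), t=0.5487
    cross y-line → (2,6), t=1.5840
    cross y-line → (2,5), t=2.6192
    cross x-line → (1,5), t=2.6273
    cross y-line → (1,4), t=3.6545
    cross y-line → (1,3), t=4.6898
    cross y-line → (1,2), t=5.7251
    cross x-line → (0,2), t=6.4910 (wall)
  → r_3 = 6.4910

ranges = [0.7040, 0.7852, 6.4910]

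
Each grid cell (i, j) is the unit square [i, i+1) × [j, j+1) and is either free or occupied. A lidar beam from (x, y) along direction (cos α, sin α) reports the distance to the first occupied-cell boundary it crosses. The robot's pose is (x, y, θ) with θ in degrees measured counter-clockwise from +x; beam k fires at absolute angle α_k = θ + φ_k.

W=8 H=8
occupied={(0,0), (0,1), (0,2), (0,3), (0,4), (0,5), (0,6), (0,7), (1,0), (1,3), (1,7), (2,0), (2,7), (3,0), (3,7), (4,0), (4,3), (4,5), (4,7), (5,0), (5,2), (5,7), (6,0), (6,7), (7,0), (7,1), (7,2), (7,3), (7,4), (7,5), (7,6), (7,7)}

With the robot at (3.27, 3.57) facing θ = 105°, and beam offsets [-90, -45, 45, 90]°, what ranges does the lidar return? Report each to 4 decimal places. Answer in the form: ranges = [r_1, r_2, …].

beam 1: φ=-90°, α=15°
  dir = (cos 15°, sin 15°) = (0.9659, 0.2588); from cell (3,3)
  next x-line at t=0.7558, next y-line at t=1.6614; Δt_x=1.0353, Δt_y=3.8637
    x: enter (4,3) at t=0.7558 ← occupied
  → r_1 = 0.7558
beam 2: φ=-45°, α=60°
  dir = (cos 60°, sin 60°) = (0.5000, 0.8660); from cell (3,3)
  next x-line at t=1.4600, next y-line at t=0.4965; Δt_x=2.0000, Δt_y=1.1547
    y: enter (3,4) at t=0.4965
    x: enter (4,4) at t=1.4600
    y: enter (4,5) at t=1.6512 ← occupied
  → r_2 = 1.6512
beam 3: φ=45°, α=150°
  dir = (cos 150°, sin 150°) = (-0.8660, 0.5000); from cell (3,3)
  next x-line at t=0.3118, next y-line at t=0.8600; Δt_x=1.1547, Δt_y=2.0000
    x: enter (2,3) at t=0.3118
    y: enter (2,4) at t=0.8600
    x: enter (1,4) at t=1.4665
    x: enter (0,4) at t=2.6212 ← occupied
  → r_3 = 2.6212
beam 4: φ=90°, α=195°
  dir = (cos 195°, sin 195°) = (-0.9659, -0.2588); from cell (3,3)
  next x-line at t=0.2795, next y-line at t=2.2023; Δt_x=1.0353, Δt_y=3.8637
    x: enter (2,3) at t=0.2795
    x: enter (1,3) at t=1.3148 ← occupied
  → r_4 = 1.3148

ranges = [0.7558, 1.6512, 2.6212, 1.3148]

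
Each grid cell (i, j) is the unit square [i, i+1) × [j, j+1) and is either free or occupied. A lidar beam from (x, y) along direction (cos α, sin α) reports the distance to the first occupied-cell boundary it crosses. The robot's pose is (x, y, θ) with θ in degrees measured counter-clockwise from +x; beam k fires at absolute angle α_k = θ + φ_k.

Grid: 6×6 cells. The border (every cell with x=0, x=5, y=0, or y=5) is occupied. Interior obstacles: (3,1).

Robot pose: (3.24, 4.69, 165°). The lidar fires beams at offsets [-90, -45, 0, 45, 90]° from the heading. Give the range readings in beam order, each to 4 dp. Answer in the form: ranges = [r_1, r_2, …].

ranges = [0.3209, 0.3580, 1.1977, 2.5865, 3.8202]

beam 1: φ=-90°, α=75°
  dir = (cos 75°, sin 75°) = (0.2588, 0.9659); from cell (3,4)
  next x-line at t=2.9364, next y-line at t=0.3209; Δt_x=3.8637, Δt_y=1.0353
    y: enter (3,5) at t=0.3209 ← occupied
  → r_1 = 0.3209
beam 2: φ=-45°, α=120°
  dir = (cos 120°, sin 120°) = (-0.5000, 0.8660); from cell (3,4)
  next x-line at t=0.4800, next y-line at t=0.3580; Δt_x=2.0000, Δt_y=1.1547
    y: enter (3,5) at t=0.3580 ← occupied
  → r_2 = 0.3580
beam 3: φ=0°, α=165°
  dir = (cos 165°, sin 165°) = (-0.9659, 0.2588); from cell (3,4)
  next x-line at t=0.2485, next y-line at t=1.1977; Δt_x=1.0353, Δt_y=3.8637
    x: enter (2,4) at t=0.2485
    y: enter (2,5) at t=1.1977 ← occupied
  → r_3 = 1.1977
beam 4: φ=45°, α=210°
  dir = (cos 210°, sin 210°) = (-0.8660, -0.5000); from cell (3,4)
  next x-line at t=0.2771, next y-line at t=1.3800; Δt_x=1.1547, Δt_y=2.0000
    x: enter (2,4) at t=0.2771
    y: enter (2,3) at t=1.3800
    x: enter (1,3) at t=1.4318
    x: enter (0,3) at t=2.5865 ← occupied
  → r_4 = 2.5865
beam 5: φ=90°, α=255°
  dir = (cos 255°, sin 255°) = (-0.2588, -0.9659); from cell (3,4)
  next x-line at t=0.9273, next y-line at t=0.7143; Δt_x=3.8637, Δt_y=1.0353
    y: enter (3,3) at t=0.7143
    x: enter (2,3) at t=0.9273
    y: enter (2,2) at t=1.7496
    y: enter (2,1) at t=2.7849
    y: enter (2,0) at t=3.8202 ← occupied
  → r_5 = 3.8202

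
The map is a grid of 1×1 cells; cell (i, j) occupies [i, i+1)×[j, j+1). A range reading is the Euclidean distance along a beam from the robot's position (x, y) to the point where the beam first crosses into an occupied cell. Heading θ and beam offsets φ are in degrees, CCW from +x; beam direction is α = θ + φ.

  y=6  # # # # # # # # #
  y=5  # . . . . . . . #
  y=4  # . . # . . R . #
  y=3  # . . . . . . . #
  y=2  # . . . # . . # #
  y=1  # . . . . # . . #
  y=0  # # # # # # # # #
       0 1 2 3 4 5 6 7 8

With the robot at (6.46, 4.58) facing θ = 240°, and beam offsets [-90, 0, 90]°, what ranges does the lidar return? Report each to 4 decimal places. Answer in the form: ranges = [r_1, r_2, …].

ranges = [2.8400, 2.9200, 1.7782]

beam 1: φ=-90°, α=150°
  dir = (cos 150°, sin 150°) = (-0.8660, 0.5000); from cell (6,4)
  next x-line at t=0.5312, next y-line at t=0.8400; Δt_x=1.1547, Δt_y=2.0000
    x: enter (5,4) at t=0.5312
    y: enter (5,5) at t=0.8400
    x: enter (4,5) at t=1.6859
    y: enter (4,6) at t=2.8400 ← occupied
  → r_1 = 2.8400
beam 2: φ=0°, α=240°
  dir = (cos 240°, sin 240°) = (-0.5000, -0.8660); from cell (6,4)
  next x-line at t=0.9200, next y-line at t=0.6697; Δt_x=2.0000, Δt_y=1.1547
    y: enter (6,3) at t=0.6697
    x: enter (5,3) at t=0.9200
    y: enter (5,2) at t=1.8244
    x: enter (4,2) at t=2.9200 ← occupied
  → r_2 = 2.9200
beam 3: φ=90°, α=330°
  dir = (cos 330°, sin 330°) = (0.8660, -0.5000); from cell (6,4)
  next x-line at t=0.6235, next y-line at t=1.1600; Δt_x=1.1547, Δt_y=2.0000
    x: enter (7,4) at t=0.6235
    y: enter (7,3) at t=1.1600
    x: enter (8,3) at t=1.7782 ← occupied
  → r_3 = 1.7782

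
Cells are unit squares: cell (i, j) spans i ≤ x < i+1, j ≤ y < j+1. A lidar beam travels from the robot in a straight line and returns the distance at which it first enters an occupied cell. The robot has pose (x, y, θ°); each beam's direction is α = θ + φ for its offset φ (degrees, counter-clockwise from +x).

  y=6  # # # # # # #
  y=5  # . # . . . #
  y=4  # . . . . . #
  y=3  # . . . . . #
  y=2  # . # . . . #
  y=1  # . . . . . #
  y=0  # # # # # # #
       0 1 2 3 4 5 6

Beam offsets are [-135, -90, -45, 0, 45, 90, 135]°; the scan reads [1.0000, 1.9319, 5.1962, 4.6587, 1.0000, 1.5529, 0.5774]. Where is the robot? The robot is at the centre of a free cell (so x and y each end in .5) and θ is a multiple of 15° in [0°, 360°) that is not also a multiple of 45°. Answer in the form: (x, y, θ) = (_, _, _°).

(x, y, θ) = (1.5, 4.5, 15°)

Candidates: 23 free-cell centres × 16 headings = 368 poses. Raycast each; keep the one whose scan matches to 4 dp.
  (1.5, 3.5, 255°): beam 2 = 0.5176 ≠ 1.9319 ✗
  (3.5, 3.5, 285°): beam 1 = 2.8868 ≠ 1.0000 ✗
  (5.5, 2.5, 30°): beam 1 = 1.5529 ≠ 1.0000 ✗
  (5.5, 3.5, 105°): beam 1 = 0.5774 ≠ 1.0000 ✗
  …
  (1.5, 4.5, 15°): r_1=1.0000, r_2=1.9319, r_3=5.1962, r_4=4.6587, r_5=1.0000, r_6=1.5529, r_7=0.5774 — all match ✓
Only this pose fits every beam.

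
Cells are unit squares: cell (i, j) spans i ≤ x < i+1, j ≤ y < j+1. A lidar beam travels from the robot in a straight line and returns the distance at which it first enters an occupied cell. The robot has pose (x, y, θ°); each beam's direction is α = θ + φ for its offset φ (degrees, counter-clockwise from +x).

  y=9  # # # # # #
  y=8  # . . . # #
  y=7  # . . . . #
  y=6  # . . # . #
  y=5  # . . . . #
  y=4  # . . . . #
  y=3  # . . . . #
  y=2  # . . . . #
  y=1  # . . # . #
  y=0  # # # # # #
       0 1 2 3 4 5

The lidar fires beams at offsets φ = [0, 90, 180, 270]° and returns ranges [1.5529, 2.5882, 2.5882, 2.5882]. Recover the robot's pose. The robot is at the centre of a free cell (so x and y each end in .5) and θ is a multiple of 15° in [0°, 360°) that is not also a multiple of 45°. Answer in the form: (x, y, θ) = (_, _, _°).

(x, y, θ) = (2.5, 3.5, 165°)

Enumerate (i+0.5, j+0.5, θ) over the 29 free cells and 16 admissible headings. For each, cast all 4 beams and compare to the given ranges.
  (4.5, 1.5, 150°): beam 1 = 0.5774 ≠ 1.5529 ✗
  (2.5, 5.5, 330°): beam 1 = 2.8868 ≠ 1.5529 ✗
  (2.5, 8.5, 210°): beam 1 = 1.7321 ≠ 1.5529 ✗
  (4.5, 3.5, 30°): beam 1 = 0.5774 ≠ 1.5529 ✗
  (3.5, 7.5, 255°): beam 1 = 0.5176 ≠ 1.5529 ✗
  …
  (2.5, 3.5, 165°): r_1=1.5529, r_2=2.5882, r_3=2.5882, r_4=2.5882 — all match ✓
Unique over the lattice → pose = (2.5, 3.5, 165°).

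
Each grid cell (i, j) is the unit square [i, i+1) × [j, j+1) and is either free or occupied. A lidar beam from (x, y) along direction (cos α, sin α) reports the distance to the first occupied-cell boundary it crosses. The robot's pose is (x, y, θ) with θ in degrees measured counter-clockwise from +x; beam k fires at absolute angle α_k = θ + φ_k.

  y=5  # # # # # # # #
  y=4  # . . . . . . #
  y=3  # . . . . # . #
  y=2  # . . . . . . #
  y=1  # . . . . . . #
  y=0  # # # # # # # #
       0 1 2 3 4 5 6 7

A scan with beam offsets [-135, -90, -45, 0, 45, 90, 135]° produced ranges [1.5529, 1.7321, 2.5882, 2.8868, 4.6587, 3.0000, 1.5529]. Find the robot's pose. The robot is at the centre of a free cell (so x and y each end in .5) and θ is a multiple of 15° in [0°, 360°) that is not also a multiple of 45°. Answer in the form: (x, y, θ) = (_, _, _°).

Enumerate (i+0.5, j+0.5, θ) over the 23 free cells and 16 admissible headings. For each, cast all 7 beams and compare to the given ranges.
  (1.5, 4.5, 255°): beam 1 = 0.5774 ≠ 1.5529 ✗
  (6.5, 1.5, 255°): beam 1 = 1.7321 ≠ 1.5529 ✗
  (3.5, 3.5, 60°): beam 1 = 2.5882 ≠ 1.5529 ✗
  …
  (2.5, 3.5, 300°): r_1=1.5529, r_2=1.7321, r_3=2.5882, r_4=2.8868, r_5=4.6587, r_6=3.0000, r_7=1.5529 — all match ✓
No second candidate reproduces the full scan.

(x, y, θ) = (2.5, 3.5, 300°)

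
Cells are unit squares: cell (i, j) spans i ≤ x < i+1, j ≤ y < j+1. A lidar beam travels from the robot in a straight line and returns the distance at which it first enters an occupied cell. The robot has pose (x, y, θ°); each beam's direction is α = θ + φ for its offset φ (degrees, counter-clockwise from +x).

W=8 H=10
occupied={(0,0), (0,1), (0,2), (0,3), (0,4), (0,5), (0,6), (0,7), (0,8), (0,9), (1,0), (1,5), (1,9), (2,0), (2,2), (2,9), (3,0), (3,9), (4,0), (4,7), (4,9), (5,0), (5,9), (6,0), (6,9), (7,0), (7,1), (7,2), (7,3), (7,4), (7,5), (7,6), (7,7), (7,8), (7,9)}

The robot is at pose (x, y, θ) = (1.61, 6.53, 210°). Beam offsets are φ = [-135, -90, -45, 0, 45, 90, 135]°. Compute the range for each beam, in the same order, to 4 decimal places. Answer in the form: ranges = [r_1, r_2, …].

beam 1: φ=-135°, α=75°
  direction (0.2588, 0.9659); cell (1,6); t to first gridline: x 1.5068, y 0.4866 (then +3.8637 / +1.0353)
    (1,7) via y @ 0.4866
    (2,7) via x @ 1.5068
    (2,8) via y @ 1.5219
    (2,9) via y @ 2.5571  # hit
  → r_1 = 2.5571
beam 2: φ=-90°, α=120°
  direction (-0.5000, 0.8660); cell (1,6); t to first gridline: x 1.2200, y 0.5427 (then +2.0000 / +1.1547)
    (1,7) via y @ 0.5427
    (0,7) via x @ 1.2200  # hit
  → r_2 = 1.2200
beam 3: φ=-45°, α=165°
  direction (-0.9659, 0.2588); cell (1,6); t to first gridline: x 0.6315, y 1.8159 (then +1.0353 / +3.8637)
    (0,6) via x @ 0.6315  # hit
  → r_3 = 0.6315
beam 4: φ=0°, α=210°
  direction (-0.8660, -0.5000); cell (1,6); t to first gridline: x 0.7044, y 1.0600 (then +1.1547 / +2.0000)
    (0,6) via x @ 0.7044  # hit
  → r_4 = 0.7044
beam 5: φ=45°, α=255°
  direction (-0.2588, -0.9659); cell (1,6); t to first gridline: x 2.3569, y 0.5487 (then +3.8637 / +1.0353)
    (1,5) via y @ 0.5487  # hit
  → r_5 = 0.5487
beam 6: φ=90°, α=300°
  direction (0.5000, -0.8660); cell (1,6); t to first gridline: x 0.7800, y 0.6120 (then +2.0000 / +1.1547)
    (1,5) via y @ 0.6120  # hit
  → r_6 = 0.6120
beam 7: φ=135°, α=345°
  direction (0.9659, -0.2588); cell (1,6); t to first gridline: x 0.4038, y 2.0478 (then +1.0353 / +3.8637)
    (2,6) via x @ 0.4038
    (3,6) via x @ 1.4390
    (3,5) via y @ 2.0478
    (4,5) via x @ 2.4743
    (5,5) via x @ 3.5096
    (6,5) via x @ 4.5449
    (7,5) via x @ 5.5801  # hit
  → r_7 = 5.5801

ranges = [2.5571, 1.2200, 0.6315, 0.7044, 0.5487, 0.6120, 5.5801]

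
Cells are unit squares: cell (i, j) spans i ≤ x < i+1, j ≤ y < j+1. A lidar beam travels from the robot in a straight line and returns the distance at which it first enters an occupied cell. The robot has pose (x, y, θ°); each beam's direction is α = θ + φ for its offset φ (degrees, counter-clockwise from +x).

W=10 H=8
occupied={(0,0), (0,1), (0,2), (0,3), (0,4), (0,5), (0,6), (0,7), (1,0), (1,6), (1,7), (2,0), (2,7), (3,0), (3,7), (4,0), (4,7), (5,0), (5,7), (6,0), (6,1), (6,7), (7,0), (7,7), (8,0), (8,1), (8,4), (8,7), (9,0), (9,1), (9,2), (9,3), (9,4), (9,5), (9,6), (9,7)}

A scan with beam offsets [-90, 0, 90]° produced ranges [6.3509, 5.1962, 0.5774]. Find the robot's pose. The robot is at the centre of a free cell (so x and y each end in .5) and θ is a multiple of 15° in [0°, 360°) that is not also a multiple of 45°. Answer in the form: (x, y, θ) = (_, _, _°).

(x, y, θ) = (5.5, 1.5, 150°)

The pose lattice has 44·16 = 704 candidates. Test each by forward raycasting.
  (5.5, 4.5, 105°): beam 1 = 3.6235 ≠ 6.3509 ✗
  (1.5, 4.5, 255°): beam 1 = 0.5176 ≠ 6.3509 ✗
  (8.5, 3.5, 210°): beam 1 = 0.5774 ≠ 6.3509 ✗
  …
  (5.5, 1.5, 150°): r_1=6.3509, r_2=5.1962, r_3=0.5774 — all match ✓
Unique over the lattice → pose = (5.5, 1.5, 150°).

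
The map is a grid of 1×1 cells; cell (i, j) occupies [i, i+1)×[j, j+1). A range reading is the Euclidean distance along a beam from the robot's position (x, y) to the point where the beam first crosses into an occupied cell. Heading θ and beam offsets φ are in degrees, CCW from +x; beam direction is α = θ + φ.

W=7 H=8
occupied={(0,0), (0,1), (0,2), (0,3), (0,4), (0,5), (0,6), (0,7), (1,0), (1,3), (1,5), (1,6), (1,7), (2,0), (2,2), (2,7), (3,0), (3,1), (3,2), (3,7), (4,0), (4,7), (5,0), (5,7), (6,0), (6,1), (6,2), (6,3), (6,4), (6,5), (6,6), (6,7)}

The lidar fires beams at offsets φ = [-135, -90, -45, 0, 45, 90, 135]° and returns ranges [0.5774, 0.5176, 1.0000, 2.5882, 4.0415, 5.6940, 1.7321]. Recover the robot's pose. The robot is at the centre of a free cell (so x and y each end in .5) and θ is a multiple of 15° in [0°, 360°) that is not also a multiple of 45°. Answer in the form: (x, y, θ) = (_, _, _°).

The pose lattice has 24·16 = 384 candidates. Test each by forward raycasting.
  (4.5, 2.5, 165°): beam 1 = 1.7321 ≠ 0.5774 ✗
  (4.5, 6.5, 330°): beam 1 = 2.5882 ≠ 0.5774 ✗
  (2.5, 3.5, 210°): beam 1 = 3.6235 ≠ 0.5774 ✗
  (5.5, 1.5, 285°): beam 1 = 1.7321 ≠ 0.5774 ✗
  …
  (4.5, 6.5, 195°): r_1=0.5774, r_2=0.5176, r_3=1.0000, r_4=2.5882, r_5=4.0415, r_6=5.6940, r_7=1.7321 — all match ✓
No second candidate reproduces the full scan.

(x, y, θ) = (4.5, 6.5, 195°)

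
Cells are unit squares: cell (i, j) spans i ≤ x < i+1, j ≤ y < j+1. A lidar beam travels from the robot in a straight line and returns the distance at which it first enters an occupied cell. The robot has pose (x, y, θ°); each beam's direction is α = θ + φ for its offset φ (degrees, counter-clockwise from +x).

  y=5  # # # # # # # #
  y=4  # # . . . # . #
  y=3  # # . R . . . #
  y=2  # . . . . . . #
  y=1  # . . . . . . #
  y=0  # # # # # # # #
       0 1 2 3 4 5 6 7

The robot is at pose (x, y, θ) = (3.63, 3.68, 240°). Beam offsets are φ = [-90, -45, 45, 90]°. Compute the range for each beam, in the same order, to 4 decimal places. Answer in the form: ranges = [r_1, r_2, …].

ranges = [1.8822, 1.6875, 2.7745, 3.8913]

beam 1: φ=-90°, α=150°
  direction (-0.8660, 0.5000); cell (3,3); t to first gridline: x 0.7275, y 0.6400 (then +1.1547 / +2.0000)
    (3,4) via y @ 0.6400
    (2,4) via x @ 0.7275
    (1,4) via x @ 1.8822  # hit
  → r_1 = 1.8822
beam 2: φ=-45°, α=195°
  direction (-0.9659, -0.2588); cell (3,3); t to first gridline: x 0.6522, y 2.6273 (then +1.0353 / +3.8637)
    (2,3) via x @ 0.6522
    (1,3) via x @ 1.6875  # hit
  → r_2 = 1.6875
beam 3: φ=45°, α=285°
  direction (0.2588, -0.9659); cell (3,3); t to first gridline: x 1.4296, y 0.7040 (then +3.8637 / +1.0353)
    (3,2) via y @ 0.7040
    (4,2) via x @ 1.4296
    (4,1) via y @ 1.7393
    (4,0) via y @ 2.7745  # hit
  → r_3 = 2.7745
beam 4: φ=90°, α=330°
  direction (0.8660, -0.5000); cell (3,3); t to first gridline: x 0.4272, y 1.3600 (then +1.1547 / +2.0000)
    (4,3) via x @ 0.4272
    (4,2) via y @ 1.3600
    (5,2) via x @ 1.5819
    (6,2) via x @ 2.7366
    (6,1) via y @ 3.3600
    (7,1) via x @ 3.8913  # hit
  → r_4 = 3.8913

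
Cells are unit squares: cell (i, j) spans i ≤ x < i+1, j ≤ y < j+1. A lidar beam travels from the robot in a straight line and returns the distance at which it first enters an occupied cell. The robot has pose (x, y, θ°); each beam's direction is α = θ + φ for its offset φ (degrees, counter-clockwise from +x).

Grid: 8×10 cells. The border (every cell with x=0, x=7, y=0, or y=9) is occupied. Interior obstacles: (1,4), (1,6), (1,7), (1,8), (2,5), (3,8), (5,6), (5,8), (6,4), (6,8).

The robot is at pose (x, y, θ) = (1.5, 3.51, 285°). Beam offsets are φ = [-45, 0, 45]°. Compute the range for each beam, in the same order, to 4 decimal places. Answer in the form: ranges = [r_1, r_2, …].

beam 1: φ=-45°, α=240°
  direction (-0.5000, -0.8660); cell (1,3); t to first gridline: x 1.0000, y 0.5889 (then +2.0000 / +1.1547)
    (1,2) via y @ 0.5889
    (0,2) via x @ 1.0000  # hit
  → r_1 = 1.0000
beam 2: φ=0°, α=285°
  direction (0.2588, -0.9659); cell (1,3); t to first gridline: x 1.9319, y 0.5280 (then +3.8637 / +1.0353)
    (1,2) via y @ 0.5280
    (1,1) via y @ 1.5633
    (2,1) via x @ 1.9319
    (2,0) via y @ 2.5985  # hit
  → r_2 = 2.5985
beam 3: φ=45°, α=330°
  direction (0.8660, -0.5000); cell (1,3); t to first gridline: x 0.5774, y 1.0200 (then +1.1547 / +2.0000)
    (2,3) via x @ 0.5774
    (2,2) via y @ 1.0200
    (3,2) via x @ 1.7321
    (4,2) via x @ 2.8868
    (4,1) via y @ 3.0200
    (5,1) via x @ 4.0415
    (5,0) via y @ 5.0200  # hit
  → r_3 = 5.0200

ranges = [1.0000, 2.5985, 5.0200]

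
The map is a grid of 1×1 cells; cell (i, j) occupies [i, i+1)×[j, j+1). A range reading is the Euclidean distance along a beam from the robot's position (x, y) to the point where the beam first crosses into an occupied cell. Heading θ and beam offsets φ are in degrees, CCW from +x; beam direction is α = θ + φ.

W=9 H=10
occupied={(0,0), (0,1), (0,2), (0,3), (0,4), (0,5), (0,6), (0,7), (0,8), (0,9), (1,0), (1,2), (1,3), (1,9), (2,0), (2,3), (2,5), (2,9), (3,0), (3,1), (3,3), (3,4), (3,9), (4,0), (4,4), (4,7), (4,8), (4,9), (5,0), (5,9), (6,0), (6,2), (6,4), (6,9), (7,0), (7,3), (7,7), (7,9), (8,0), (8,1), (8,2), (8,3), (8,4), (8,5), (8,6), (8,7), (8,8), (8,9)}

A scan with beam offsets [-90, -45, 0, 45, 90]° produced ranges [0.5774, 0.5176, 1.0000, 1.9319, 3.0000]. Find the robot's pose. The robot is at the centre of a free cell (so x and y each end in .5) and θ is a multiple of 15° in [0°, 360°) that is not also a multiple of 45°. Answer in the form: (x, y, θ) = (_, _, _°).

Candidates: 42 free-cell centres × 16 headings = 672 poses. Raycast each; keep the one whose scan matches to 4 dp.
  (5.5, 4.5, 255°): beam 1 = 0.5176 ≠ 0.5774 ✗
  (2.5, 6.5, 255°): beam 1 = 1.5529 ≠ 0.5774 ✗
  (5.5, 1.5, 285°): beam 1 = 1.5529 ≠ 0.5774 ✗
  …
  (4.5, 1.5, 330°): r_1=0.5774, r_2=0.5176, r_3=1.0000, r_4=1.9319, r_5=3.0000 — all match ✓
Only this pose fits every beam.

(x, y, θ) = (4.5, 1.5, 330°)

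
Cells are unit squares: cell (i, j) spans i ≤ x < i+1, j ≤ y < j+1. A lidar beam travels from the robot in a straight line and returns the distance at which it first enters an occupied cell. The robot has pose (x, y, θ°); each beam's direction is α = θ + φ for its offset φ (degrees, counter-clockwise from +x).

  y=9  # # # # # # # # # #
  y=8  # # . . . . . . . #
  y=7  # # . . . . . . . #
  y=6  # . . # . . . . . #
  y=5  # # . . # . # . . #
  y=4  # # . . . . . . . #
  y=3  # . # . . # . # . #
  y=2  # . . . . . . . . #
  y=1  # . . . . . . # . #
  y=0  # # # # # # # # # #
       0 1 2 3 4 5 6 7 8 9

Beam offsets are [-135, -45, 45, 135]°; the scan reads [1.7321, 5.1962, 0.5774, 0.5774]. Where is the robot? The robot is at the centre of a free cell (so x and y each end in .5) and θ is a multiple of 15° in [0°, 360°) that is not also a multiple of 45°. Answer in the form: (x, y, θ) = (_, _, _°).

(x, y, θ) = (3.5, 5.5, 345°)

Candidates: 53 free-cell centres × 16 headings = 848 poses. Raycast each; keep the one whose scan matches to 4 dp.
  (1.5, 3.5, 150°): beam 1 = 0.5176 ≠ 1.7321 ✗
  (6.5, 8.5, 105°): beam 1 = 2.8868 ≠ 1.7321 ✗
  (3.5, 8.5, 285°): beam 1 = 1.0000 ≠ 1.7321 ✗
  …
  (3.5, 5.5, 345°): r_1=1.7321, r_2=5.1962, r_3=0.5774, r_4=0.5774 — all match ✓
Unique over the lattice → pose = (3.5, 5.5, 345°).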